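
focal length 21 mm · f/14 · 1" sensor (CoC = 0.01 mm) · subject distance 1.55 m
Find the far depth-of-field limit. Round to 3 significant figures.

3.01 m

Hyperfocal distance H = f²/(N·c) + f = 21²/(14 × 0.01) + 21 = 441/0.14 + 21 ≈ 3171.0 mm ≈ 3.171 m.
Far limit Df = s·(H − f)/(H − s) = 1550 × (3171.0 − 21) / (3171.0 − 1550) = 1550 × 3150.0 / 1621.0 ≈ 3012.0 mm ≈ 3.01 m.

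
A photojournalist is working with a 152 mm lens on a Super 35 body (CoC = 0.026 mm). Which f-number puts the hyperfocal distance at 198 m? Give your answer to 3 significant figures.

Rearrange H = f²/(N·c) + f for N: N = f² / ((H − f)·c).
N = 152² / ((198000 − 152) × 0.026) = 23104 / 5144 ≈ 4.49.

f/4.49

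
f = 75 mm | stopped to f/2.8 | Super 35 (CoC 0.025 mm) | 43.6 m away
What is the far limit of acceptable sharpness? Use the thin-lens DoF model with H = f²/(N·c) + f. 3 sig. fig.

Hyperfocal distance H = f²/(N·c) + f = 75²/(2.8 × 0.025) + 75 = 5625/0.07 + 75 ≈ 80432.1 mm ≈ 80.43 m.
Far limit Df = s·(H − f)/(H − s) = 43600 × (80432.1 − 75) / (80432.1 − 43600) = 43600 × 80357.1 / 36832.1 ≈ 95123 mm ≈ 95.1 m.

95.1 m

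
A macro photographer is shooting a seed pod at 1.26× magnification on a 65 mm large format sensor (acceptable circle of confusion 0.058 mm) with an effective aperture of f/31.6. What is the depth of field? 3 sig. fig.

At magnification m, DoF ≈ 2·N_eff·c/m² = 2 × 31.6 × 0.058 / 1.26² = 3.666 / 1.588 ≈ 2.31 mm.

2.31 mm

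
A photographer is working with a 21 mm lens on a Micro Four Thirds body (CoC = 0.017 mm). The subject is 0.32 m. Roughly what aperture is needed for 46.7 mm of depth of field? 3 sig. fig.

Write h = H − f = f²/(N·c). The thin-lens limits are Dn = s·h/(h + (s−f)) and Df = s·h/(h − (s−f)), so DoF = Df − Dn = 2·s·(s−f)·h / (h² − (s−f)²).
That is a quadratic in h: DoF·h² − 2·s·(s−f)·h − DoF·(s−f)² = 0 ⇒ h = (s−f)·(s + √(s² + DoF²)) / DoF = 299 × (320 + √(320² + 46.7²)) / 46.7 = 299 × (320 + 323.390) / 46.7 ≈ 4119.3 mm.
Then N = f²/(c·h) = 21² / (0.017 × 4119.3) = 441 / 70.029 ≈ 6.30.

f/6.30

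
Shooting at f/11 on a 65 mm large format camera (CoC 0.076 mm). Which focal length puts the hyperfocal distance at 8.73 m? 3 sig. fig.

From H = f²/(N·c) + f, with f ≪ H: f ≈ √(H·N·c) = √(8730 × 11 × 0.076) = √7298.3 ≈ 85.43 mm.
Exact: f² + N·c·f − N·c·H = 0 ⇒ f = (−N·c + √((N·c)² + 4·N·c·H))/2 = (−0.836 + √29194)/2 ≈ 85.013 mm ≈ 85.0 mm.

85.0 mm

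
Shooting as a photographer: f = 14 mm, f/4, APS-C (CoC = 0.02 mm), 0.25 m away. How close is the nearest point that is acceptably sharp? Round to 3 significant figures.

Hyperfocal distance H = f²/(N·c) + f = 14²/(4 × 0.02) + 14 = 196/0.08 + 14 ≈ 2464.0 mm ≈ 2.464 m.
Near limit Dn = s·(H − f)/(H + s − 2f) = 250 × (2464.0 − 14) / (2464.0 + 250 − 2 × 14) = 250 × 2450.0 / 2686.0 ≈ 228.03 mm.

228 mm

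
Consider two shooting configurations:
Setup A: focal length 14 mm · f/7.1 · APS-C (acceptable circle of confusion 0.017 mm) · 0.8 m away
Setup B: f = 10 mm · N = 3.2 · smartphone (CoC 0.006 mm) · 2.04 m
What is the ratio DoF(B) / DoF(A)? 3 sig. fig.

Setup A: H = 14²/(7.1×0.017) + 14 ≈ 1637.9 mm; DoF = Df − Dn = 1550.5 − 539.1 ≈ 1011.4 mm.
Setup B: H = 10²/(3.2×0.006) + 10 ≈ 5218.3 mm; DoF = Df − Dn = 3342.9 − 1467.9 ≈ 1875.0 mm.
Ratio = 1875.0 / 1011.4 ≈ 1.85.

1.85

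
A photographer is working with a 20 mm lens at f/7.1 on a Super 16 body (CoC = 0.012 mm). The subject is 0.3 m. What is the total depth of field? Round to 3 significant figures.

35.9 mm

Hyperfocal distance H = f²/(N·c) + f = 20²/(7.1 × 0.012) + 20 = 400/0.0852 + 20 ≈ 4714.8 mm ≈ 4.715 m.
Near limit Dn = s·(H − f)/(H + s − 2f) = 300 × (4714.8 − 20) / (4714.8 + 300 − 2 × 20) = 300 × 4694.8 / 4974.8 ≈ 283.115 mm.
Far limit Df = s·(H − f)/(H − s) = 300 × (4714.8 − 20) / (4714.8 − 300) = 300 × 4694.8 / 4414.8 ≈ 319.027 mm.
Depth of field = Df − Dn = 319.027 − 283.115 ≈ 35.912 mm.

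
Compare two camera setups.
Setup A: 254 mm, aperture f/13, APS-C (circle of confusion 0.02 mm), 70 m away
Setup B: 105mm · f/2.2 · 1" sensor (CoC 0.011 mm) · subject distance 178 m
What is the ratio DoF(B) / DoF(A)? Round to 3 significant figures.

Setup A: H = 254²/(13×0.02) + 254 ≈ 248392.5 mm; DoF = Df − Dn = 97368 − 54642 ≈ 42726 mm.
Setup B: H = 105²/(2.2×0.011) + 105 ≈ 455683.5 mm; DoF = Df − Dn = 292034 − 128013 ≈ 164021 mm.
Ratio = 164021 / 42726 ≈ 3.84.

3.84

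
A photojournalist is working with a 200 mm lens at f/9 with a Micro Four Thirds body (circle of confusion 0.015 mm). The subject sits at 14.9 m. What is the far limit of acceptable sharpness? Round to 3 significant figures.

15.7 m

Hyperfocal distance H = f²/(N·c) + f = 200²/(9 × 0.015) + 200 = 40000/0.135 + 200 ≈ 296496.3 mm ≈ 296.5 m.
Far limit Df = s·(H − f)/(H − s) = 14900 × (296496.3 − 200) / (296496.3 − 14900) = 14900 × 296296.3 / 281596.3 ≈ 15678 mm ≈ 15.7 m.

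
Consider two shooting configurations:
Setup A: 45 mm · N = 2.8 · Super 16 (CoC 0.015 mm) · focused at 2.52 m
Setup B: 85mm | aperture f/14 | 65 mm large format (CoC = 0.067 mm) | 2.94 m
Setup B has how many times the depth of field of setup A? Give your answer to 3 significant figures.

Setup A: H = 45²/(2.8×0.015) + 45 ≈ 48259.3 mm; DoF = Df − Dn = 2656.36 − 2396.96 ≈ 259.40 mm.
Setup B: H = 85²/(14×0.067) + 85 ≈ 7787.6 mm; DoF = Df − Dn = 4671.5 − 2145.0 ≈ 2526.5 mm.
Ratio = 2526.5 / 259.40 ≈ 9.74.

9.74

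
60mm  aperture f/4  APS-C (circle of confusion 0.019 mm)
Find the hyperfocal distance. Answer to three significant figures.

47.4 m

Hyperfocal distance H = f²/(N·c) + f = 60²/(4 × 0.019) + 60 = 3600/0.076 + 60 ≈ 47428.4 mm ≈ 47.4 m.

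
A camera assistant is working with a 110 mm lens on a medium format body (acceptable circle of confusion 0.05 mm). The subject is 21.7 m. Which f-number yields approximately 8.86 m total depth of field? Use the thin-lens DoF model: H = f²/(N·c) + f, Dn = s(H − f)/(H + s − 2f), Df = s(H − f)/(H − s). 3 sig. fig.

Write h = H − f = f²/(N·c). The thin-lens limits are Dn = s·h/(h + (s−f)) and Df = s·h/(h − (s−f)), so DoF = Df − Dn = 2·s·(s−f)·h / (h² − (s−f)²).
That is a quadratic in h: DoF·h² − 2·s·(s−f)·h − DoF·(s−f)² = 0 ⇒ h = (s−f)·(s + √(s² + DoF²)) / DoF = 21590 × (21700 + √(21700² + 8860²)) / 8860 = 21590 × (21700 + 23439.1) / 8860 ≈ 109995 mm.
Then N = f²/(c·h) = 110² / (0.05 × 109995) = 12100 / 5499.7 ≈ 2.20.

f/2.20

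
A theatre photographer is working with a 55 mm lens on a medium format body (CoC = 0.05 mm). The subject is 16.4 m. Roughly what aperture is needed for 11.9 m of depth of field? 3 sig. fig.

Write h = H − f = f²/(N·c). The thin-lens limits are Dn = s·h/(h + (s−f)) and Df = s·h/(h − (s−f)), so DoF = Df − Dn = 2·s·(s−f)·h / (h² − (s−f)²).
That is a quadratic in h: DoF·h² − 2·s·(s−f)·h − DoF·(s−f)² = 0 ⇒ h = (s−f)·(s + √(s² + DoF²)) / DoF = 16345 × (16400 + √(16400² + 11900²)) / 11900 = 16345 × (16400 + 20262.5) / 11900 ≈ 50357 mm.
Then N = f²/(c·h) = 55² / (0.05 × 50357) = 3025 / 2517.9 ≈ 1.20.

f/1.20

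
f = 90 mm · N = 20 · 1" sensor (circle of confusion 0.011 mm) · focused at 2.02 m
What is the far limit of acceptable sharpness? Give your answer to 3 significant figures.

2.13 m

Hyperfocal distance H = f²/(N·c) + f = 90²/(20 × 0.011) + 90 = 8100/0.22 + 90 ≈ 36908.2 mm ≈ 36.91 m.
Far limit Df = s·(H − f)/(H − s) = 2020 × (36908.2 − 90) / (36908.2 − 2020) = 2020 × 36818.2 / 34888.2 ≈ 2131.7 mm ≈ 2.13 m.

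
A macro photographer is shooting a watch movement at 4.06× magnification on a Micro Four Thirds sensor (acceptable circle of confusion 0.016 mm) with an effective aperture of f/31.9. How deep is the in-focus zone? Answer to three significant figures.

0.0619 mm

At magnification m, DoF ≈ 2·N_eff·c/m² = 2 × 31.9 × 0.016 / 4.06² = 1.021 / 16.48 ≈ 0.0619 mm.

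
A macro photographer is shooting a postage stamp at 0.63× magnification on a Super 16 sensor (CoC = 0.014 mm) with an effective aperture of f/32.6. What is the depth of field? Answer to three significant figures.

At magnification m, DoF ≈ 2·N_eff·c/m² = 2 × 32.6 × 0.014 / 0.63² = 0.9128 / 0.3969 ≈ 2.3 mm.

2.30 mm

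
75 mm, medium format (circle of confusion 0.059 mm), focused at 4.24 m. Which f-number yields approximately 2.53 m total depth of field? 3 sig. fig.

f/6.31

Write h = H − f = f²/(N·c). The thin-lens limits are Dn = s·h/(h + (s−f)) and Df = s·h/(h − (s−f)), so DoF = Df − Dn = 2·s·(s−f)·h / (h² − (s−f)²).
That is a quadratic in h: DoF·h² − 2·s·(s−f)·h − DoF·(s−f)² = 0 ⇒ h = (s−f)·(s + √(s² + DoF²)) / DoF = 4165 × (4240 + √(4240² + 2530²)) / 2530 = 4165 × (4240 + 4937.46) / 2530 ≈ 15108 mm.
Then N = f²/(c·h) = 75² / (0.059 × 15108) = 5625 / 891.39 ≈ 6.31.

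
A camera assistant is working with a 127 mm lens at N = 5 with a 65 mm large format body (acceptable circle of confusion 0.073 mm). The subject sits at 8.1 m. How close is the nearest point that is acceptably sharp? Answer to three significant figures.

6.86 m

Hyperfocal distance H = f²/(N·c) + f = 127²/(5 × 0.073) + 127 = 16129/0.365 + 127 ≈ 44316.0 mm ≈ 44.32 m.
Near limit Dn = s·(H − f)/(H + s − 2f) = 8100 × (44316.0 − 127) / (44316.0 + 8100 − 2 × 127) = 8100 × 44189.0 / 52162.0 ≈ 6861.9 mm ≈ 6.86 m.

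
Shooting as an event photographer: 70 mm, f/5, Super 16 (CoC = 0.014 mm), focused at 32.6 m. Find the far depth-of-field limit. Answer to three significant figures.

Hyperfocal distance H = f²/(N·c) + f = 70²/(5 × 0.014) + 70 = 4900/0.07 + 70 ≈ 70070.0 mm ≈ 70.07 m.
Far limit Df = s·(H − f)/(H − s) = 32600 × (70070.0 − 70) / (70070.0 − 32600) = 32600 × 70000.0 / 37470.0 ≈ 60902 mm ≈ 60.9 m.

60.9 m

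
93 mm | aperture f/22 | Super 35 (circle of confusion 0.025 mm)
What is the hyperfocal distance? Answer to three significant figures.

Hyperfocal distance H = f²/(N·c) + f = 93²/(22 × 0.025) + 93 = 8649/0.55 + 93 ≈ 15818.5 mm ≈ 15.8 m.

15.8 m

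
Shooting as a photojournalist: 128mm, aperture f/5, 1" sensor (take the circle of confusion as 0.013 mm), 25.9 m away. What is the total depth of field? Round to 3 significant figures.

Hyperfocal distance H = f²/(N·c) + f = 128²/(5 × 0.013) + 128 = 16384/0.065 + 128 ≈ 252189.5 mm ≈ 252.2 m.
Near limit Dn = s·(H − f)/(H + s − 2f) = 25900 × (252189.5 − 128) / (252189.5 + 25900 − 2 × 128) = 25900 × 252061.5 / 277833.5 ≈ 23497.5 mm.
Far limit Df = s·(H − f)/(H − s) = 25900 × (252189.5 − 128) / (252189.5 − 25900) = 25900 × 252061.5 / 226289.5 ≈ 28849.7 mm.
Depth of field = Df − Dn = 28849.7 − 23497.5 ≈ 5352.2 mm ≈ 5.35 m.

5.35 m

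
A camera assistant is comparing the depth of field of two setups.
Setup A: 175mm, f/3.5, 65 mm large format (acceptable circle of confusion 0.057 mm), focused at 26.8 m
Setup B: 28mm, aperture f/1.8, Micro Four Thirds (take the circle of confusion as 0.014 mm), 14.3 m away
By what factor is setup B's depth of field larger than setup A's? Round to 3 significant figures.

Setup A: H = 175²/(3.5×0.057) + 175 ≈ 153683.8 mm; DoF = Df − Dn = 32423.7 − 22838.8 ≈ 9584.9 mm.
Setup B: H = 28²/(1.8×0.014) + 28 ≈ 31139.1 mm; DoF = Df − Dn = 26420 − 9803 ≈ 16617 mm.
Ratio = 16617 / 9584.9 ≈ 1.73.

1.73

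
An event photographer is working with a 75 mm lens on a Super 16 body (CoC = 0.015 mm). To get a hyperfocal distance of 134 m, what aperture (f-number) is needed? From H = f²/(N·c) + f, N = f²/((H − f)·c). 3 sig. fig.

f/2.80

Rearrange H = f²/(N·c) + f for N: N = f² / ((H − f)·c).
N = 75² / ((134000 − 75) × 0.015) = 5625 / 2009 ≈ 2.80.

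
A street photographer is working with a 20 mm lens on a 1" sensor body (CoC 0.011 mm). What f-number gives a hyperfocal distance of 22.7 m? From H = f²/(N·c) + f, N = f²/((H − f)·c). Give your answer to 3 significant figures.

f/1.60

Rearrange H = f²/(N·c) + f for N: N = f² / ((H − f)·c).
N = 20² / ((22700 − 20) × 0.011) = 400 / 249.5 ≈ 1.60.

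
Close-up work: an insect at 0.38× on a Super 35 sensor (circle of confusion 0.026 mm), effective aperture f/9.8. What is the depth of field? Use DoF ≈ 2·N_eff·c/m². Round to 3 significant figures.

At magnification m, DoF ≈ 2·N_eff·c/m² = 2 × 9.8 × 0.026 / 0.38² = 0.5096 / 0.1444 ≈ 3.53 mm.

3.53 mm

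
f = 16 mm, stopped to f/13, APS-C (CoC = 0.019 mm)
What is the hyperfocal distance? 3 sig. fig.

Hyperfocal distance H = f²/(N·c) + f = 16²/(13 × 0.019) + 16 = 256/0.247 + 16 ≈ 1052.4 mm ≈ 1.05 m.

1.05 m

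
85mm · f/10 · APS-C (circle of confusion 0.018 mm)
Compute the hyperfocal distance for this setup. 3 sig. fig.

40.2 m

Hyperfocal distance H = f²/(N·c) + f = 85²/(10 × 0.018) + 85 = 7225/0.18 + 85 ≈ 40223.9 mm ≈ 40.2 m.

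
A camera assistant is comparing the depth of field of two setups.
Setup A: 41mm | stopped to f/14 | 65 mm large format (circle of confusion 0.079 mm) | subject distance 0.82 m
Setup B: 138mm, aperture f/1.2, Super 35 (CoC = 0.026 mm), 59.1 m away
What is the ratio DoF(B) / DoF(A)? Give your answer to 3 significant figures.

Setup A: H = 41²/(14×0.079) + 41 ≈ 1560.9 mm; DoF = Df − Dn = 1682.2 − 542.1 ≈ 1140.1 mm.
Setup B: H = 138²/(1.2×0.026) + 138 ≈ 610522.6 mm; DoF = Df − Dn = 65419 − 53894 ≈ 11525 mm.
Ratio = 11525 / 1140.1 ≈ 10.1.

10.1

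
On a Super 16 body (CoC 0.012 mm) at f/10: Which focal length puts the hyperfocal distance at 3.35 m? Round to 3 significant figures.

20.0 mm

From H = f²/(N·c) + f, with f ≪ H: f ≈ √(H·N·c) = √(3350 × 10 × 0.012) = √402.00 ≈ 20.05 mm.
Exact: f² + N·c·f − N·c·H = 0 ⇒ f = (−N·c + √((N·c)² + 4·N·c·H))/2 = (−0.12 + √1608.0)/2 ≈ 19.990 mm ≈ 20.0 mm.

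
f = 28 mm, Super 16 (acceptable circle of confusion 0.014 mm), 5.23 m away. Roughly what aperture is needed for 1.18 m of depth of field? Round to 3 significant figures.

f/1.20

Write h = H − f = f²/(N·c). The thin-lens limits are Dn = s·h/(h + (s−f)) and Df = s·h/(h − (s−f)), so DoF = Df − Dn = 2·s·(s−f)·h / (h² − (s−f)²).
That is a quadratic in h: DoF·h² − 2·s·(s−f)·h − DoF·(s−f)² = 0 ⇒ h = (s−f)·(s + √(s² + DoF²)) / DoF = 5202 × (5230 + √(5230² + 1180²)) / 1180 = 5202 × (5230 + 5361.46) / 1180 ≈ 46692 mm.
Then N = f²/(c·h) = 28² / (0.014 × 46692) = 784 / 653.69 ≈ 1.20.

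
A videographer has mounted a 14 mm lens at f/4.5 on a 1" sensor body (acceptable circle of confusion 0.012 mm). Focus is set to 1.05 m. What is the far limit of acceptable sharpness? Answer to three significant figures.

1.47 m

Hyperfocal distance H = f²/(N·c) + f = 14²/(4.5 × 0.012) + 14 = 196/0.054 + 14 ≈ 3643.6 mm ≈ 3.644 m.
Far limit Df = s·(H − f)/(H − s) = 1050 × (3643.6 − 14) / (3643.6 − 1050) = 1050 × 3629.6 / 2593.6 ≈ 1469.4 mm ≈ 1.47 m.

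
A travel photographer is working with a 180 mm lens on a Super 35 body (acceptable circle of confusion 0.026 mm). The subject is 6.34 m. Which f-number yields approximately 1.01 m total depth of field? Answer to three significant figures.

Write h = H − f = f²/(N·c). The thin-lens limits are Dn = s·h/(h + (s−f)) and Df = s·h/(h − (s−f)), so DoF = Df − Dn = 2·s·(s−f)·h / (h² − (s−f)²).
That is a quadratic in h: DoF·h² − 2·s·(s−f)·h − DoF·(s−f)² = 0 ⇒ h = (s−f)·(s + √(s² + DoF²)) / DoF = 6160 × (6340 + √(6340² + 1010²)) / 1010 = 6160 × (6340 + 6419.95) / 1010 ≈ 77823 mm.
Then N = f²/(c·h) = 180² / (0.026 × 77823) = 32400 / 2023.4 ≈ 16.

f/16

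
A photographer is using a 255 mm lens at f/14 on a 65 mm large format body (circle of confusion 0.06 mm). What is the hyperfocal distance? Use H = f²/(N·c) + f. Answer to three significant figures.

Hyperfocal distance H = f²/(N·c) + f = 255²/(14 × 0.06) + 255 = 65025/0.84 + 255 ≈ 77665.7 mm ≈ 77.7 m.

77.7 m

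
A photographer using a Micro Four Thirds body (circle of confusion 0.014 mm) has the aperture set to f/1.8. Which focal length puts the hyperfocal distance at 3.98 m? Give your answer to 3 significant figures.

10.0 mm

From H = f²/(N·c) + f, with f ≪ H: f ≈ √(H·N·c) = √(3980 × 1.8 × 0.014) = √100.30 ≈ 10.01 mm.
The +f correction barely moves this — solving exactly, f² + N·c·f − N·c·H = 0 ⇒ f = (−N·c + √((N·c)² + 4·N·c·H))/2 = (−0.0252 + √401.18)/2 ≈ 10.002 mm, so f ≈ 10.0 mm.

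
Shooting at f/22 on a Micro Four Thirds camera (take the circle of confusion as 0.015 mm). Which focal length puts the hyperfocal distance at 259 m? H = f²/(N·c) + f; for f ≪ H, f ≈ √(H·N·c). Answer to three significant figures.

From H = f²/(N·c) + f, with f ≪ H: f ≈ √(H·N·c) = √(259000 × 22 × 0.015) = √85470 ≈ 292.4 mm.
The +f correction barely moves this — solving exactly, f² + N·c·f − N·c·H = 0 ⇒ f = (−N·c + √((N·c)² + 4·N·c·H))/2 = (−0.33 + √341880)/2 ≈ 292.19 mm, so f ≈ 292 mm.

292 mm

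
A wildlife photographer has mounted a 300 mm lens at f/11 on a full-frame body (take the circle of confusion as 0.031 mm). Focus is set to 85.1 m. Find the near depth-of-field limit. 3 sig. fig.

64.4 m

Hyperfocal distance H = f²/(N·c) + f = 300²/(11 × 0.031) + 300 = 90000/0.341 + 300 ≈ 264229.6 mm ≈ 264.2 m.
Near limit Dn = s·(H − f)/(H + s − 2f) = 85100 × (264229.6 − 300) / (264229.6 + 85100 − 2 × 300) = 85100 × 263929.6 / 348729.6 ≈ 64406 mm ≈ 64.4 m.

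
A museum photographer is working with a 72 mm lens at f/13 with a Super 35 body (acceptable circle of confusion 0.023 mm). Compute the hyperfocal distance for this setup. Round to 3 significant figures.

17.4 m

Hyperfocal distance H = f²/(N·c) + f = 72²/(13 × 0.023) + 72 = 5184/0.299 + 72 ≈ 17409.8 mm ≈ 17.4 m.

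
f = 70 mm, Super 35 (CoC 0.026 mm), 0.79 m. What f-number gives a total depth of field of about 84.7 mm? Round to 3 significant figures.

f/14

Write h = H − f = f²/(N·c). The thin-lens limits are Dn = s·h/(h + (s−f)) and Df = s·h/(h − (s−f)), so DoF = Df − Dn = 2·s·(s−f)·h / (h² − (s−f)²).
That is a quadratic in h: DoF·h² − 2·s·(s−f)·h − DoF·(s−f)² = 0 ⇒ h = (s−f)·(s + √(s² + DoF²)) / DoF = 720 × (790 + √(790² + 84.7²)) / 84.7 = 720 × (790 + 794.528) / 84.7 ≈ 13469 mm.
Then N = f²/(c·h) = 70² / (0.026 × 13469) = 4900 / 350.20 ≈ 14.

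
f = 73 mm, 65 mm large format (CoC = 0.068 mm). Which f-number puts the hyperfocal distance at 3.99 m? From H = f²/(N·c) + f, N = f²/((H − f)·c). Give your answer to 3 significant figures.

f/20

Rearrange H = f²/(N·c) + f for N: N = f² / ((H − f)·c).
N = 73² / ((3990 − 73) × 0.068) = 5329 / 266.4 ≈ 20.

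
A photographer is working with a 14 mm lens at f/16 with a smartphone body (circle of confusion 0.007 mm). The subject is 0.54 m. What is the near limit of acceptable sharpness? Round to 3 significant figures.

Hyperfocal distance H = f²/(N·c) + f = 14²/(16 × 0.007) + 14 = 196/0.112 + 14 ≈ 1764.0 mm ≈ 1.764 m.
Near limit Dn = s·(H − f)/(H + s − 2f) = 540 × (1764.0 − 14) / (1764.0 + 540 − 2 × 14) = 540 × 1750.0 / 2276.0 ≈ 415.20 mm.

415 mm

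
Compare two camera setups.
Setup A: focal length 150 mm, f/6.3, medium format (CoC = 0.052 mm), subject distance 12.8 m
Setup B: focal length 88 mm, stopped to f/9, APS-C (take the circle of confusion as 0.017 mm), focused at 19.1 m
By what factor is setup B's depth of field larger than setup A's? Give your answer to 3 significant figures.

3.42

Setup A: H = 150²/(6.3×0.052) + 150 ≈ 68831.3 mm; DoF = Df − Dn = 15689.8 − 10809.1 ≈ 4880.7 mm.
Setup B: H = 88²/(9×0.017) + 88 ≈ 50702.4 mm; DoF = Df − Dn = 30591 − 13885 ≈ 16706 mm.
Ratio = 16706 / 4880.7 ≈ 3.42.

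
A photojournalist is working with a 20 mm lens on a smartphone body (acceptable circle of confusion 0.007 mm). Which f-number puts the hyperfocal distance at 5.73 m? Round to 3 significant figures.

f/10

Rearrange H = f²/(N·c) + f for N: N = f² / ((H − f)·c).
N = 20² / ((5730 − 20) × 0.007) = 400 / 39.97 ≈ 10.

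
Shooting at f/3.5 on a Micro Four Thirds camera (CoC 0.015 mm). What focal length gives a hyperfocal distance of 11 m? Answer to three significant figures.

From H = f²/(N·c) + f, with f ≪ H: f ≈ √(H·N·c) = √(11000 × 3.5 × 0.015) = √577.50 ≈ 24.03 mm.
The +f correction barely moves this — solving exactly, f² + N·c·f − N·c·H = 0 ⇒ f = (−N·c + √((N·c)² + 4·N·c·H))/2 = (−0.0525 + √2310.0)/2 ≈ 24.005 mm, so f ≈ 24.0 mm.

24.0 mm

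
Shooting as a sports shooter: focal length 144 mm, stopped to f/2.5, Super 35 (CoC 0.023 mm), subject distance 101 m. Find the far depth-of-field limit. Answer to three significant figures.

140 m

Hyperfocal distance H = f²/(N·c) + f = 144²/(2.5 × 0.023) + 144 = 20736/0.0575 + 144 ≈ 360770.1 mm ≈ 360.8 m.
Far limit Df = s·(H − f)/(H − s) = 101000 × (360770.1 − 144) / (360770.1 − 101000) = 101000 × 360626.1 / 259770.1 ≈ 140213 mm ≈ 140 m.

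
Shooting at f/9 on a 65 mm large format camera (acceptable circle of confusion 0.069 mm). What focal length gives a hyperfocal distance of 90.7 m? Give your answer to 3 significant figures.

From H = f²/(N·c) + f, with f ≪ H: f ≈ √(H·N·c) = √(90700 × 9 × 0.069) = √56325 ≈ 237.3 mm.
The +f correction barely moves this — solving exactly, f² + N·c·f − N·c·H = 0 ⇒ f = (−N·c + √((N·c)² + 4·N·c·H))/2 = (−0.621 + √225299)/2 ≈ 237.02 mm, so f ≈ 237 mm.

237 mm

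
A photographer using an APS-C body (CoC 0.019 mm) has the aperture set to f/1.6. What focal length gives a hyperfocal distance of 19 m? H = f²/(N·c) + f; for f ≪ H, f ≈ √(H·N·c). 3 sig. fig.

From H = f²/(N·c) + f, with f ≪ H: f ≈ √(H·N·c) = √(19000 × 1.6 × 0.019) = √577.60 ≈ 24.03 mm.
The +f correction barely moves this — solving exactly, f² + N·c·f − N·c·H = 0 ⇒ f = (−N·c + √((N·c)² + 4·N·c·H))/2 = (−0.0304 + √2310.4)/2 ≈ 24.018 mm, so f ≈ 24.0 mm.

24.0 mm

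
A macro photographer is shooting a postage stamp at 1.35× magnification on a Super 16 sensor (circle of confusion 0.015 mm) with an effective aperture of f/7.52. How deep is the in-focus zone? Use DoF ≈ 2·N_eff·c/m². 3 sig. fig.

At magnification m, DoF ≈ 2·N_eff·c/m² = 2 × 7.52 × 0.015 / 1.35² = 0.2256 / 1.823 ≈ 0.124 mm.

0.124 mm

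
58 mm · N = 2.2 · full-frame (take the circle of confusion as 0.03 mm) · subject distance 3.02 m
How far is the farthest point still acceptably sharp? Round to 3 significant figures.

3.21 m

Hyperfocal distance H = f²/(N·c) + f = 58²/(2.2 × 0.03) + 58 = 3364/0.066 + 58 ≈ 51027.7 mm ≈ 51.03 m.
Far limit Df = s·(H − f)/(H − s) = 3020 × (51027.7 − 58) / (51027.7 − 3020) = 3020 × 50969.7 / 48007.7 ≈ 3206.3 mm ≈ 3.21 m.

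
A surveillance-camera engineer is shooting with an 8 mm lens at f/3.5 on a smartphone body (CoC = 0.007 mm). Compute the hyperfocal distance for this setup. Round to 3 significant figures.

Hyperfocal distance H = f²/(N·c) + f = 8²/(3.5 × 0.007) + 8 = 64/0.0245 + 8 ≈ 2620.2 mm ≈ 2.62 m.

2.62 m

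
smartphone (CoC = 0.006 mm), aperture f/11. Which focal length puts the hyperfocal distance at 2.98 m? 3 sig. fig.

From H = f²/(N·c) + f, with f ≪ H: f ≈ √(H·N·c) = √(2980 × 11 × 0.006) = √196.68 ≈ 14.02 mm.
The +f correction barely moves this — solving exactly, f² + N·c·f − N·c·H = 0 ⇒ f = (−N·c + √((N·c)² + 4·N·c·H))/2 = (−0.066 + √786.72)/2 ≈ 13.991 mm, so f ≈ 14.0 mm.

14.0 mm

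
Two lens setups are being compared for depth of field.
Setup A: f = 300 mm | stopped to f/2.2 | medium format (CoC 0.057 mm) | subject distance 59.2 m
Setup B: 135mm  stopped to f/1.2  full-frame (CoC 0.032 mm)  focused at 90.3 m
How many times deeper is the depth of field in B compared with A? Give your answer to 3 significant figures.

3.64

Setup A: H = 300²/(2.2×0.057) + 300 ≈ 718003.3 mm; DoF = Df − Dn = 64492.7 − 54710.1 ≈ 9782.6 mm.
Setup B: H = 135²/(1.2×0.032) + 135 ≈ 474744.4 mm; DoF = Df − Dn = 111478 − 75884 ≈ 35594 mm.
Ratio = 35594 / 9782.6 ≈ 3.64.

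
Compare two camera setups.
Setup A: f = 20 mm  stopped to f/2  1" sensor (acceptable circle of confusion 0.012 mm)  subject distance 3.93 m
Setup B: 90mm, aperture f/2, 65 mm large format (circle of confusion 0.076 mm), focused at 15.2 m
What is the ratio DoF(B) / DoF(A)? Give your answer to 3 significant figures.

Setup A: H = 20²/(2×0.012) + 20 ≈ 16686.7 mm; DoF = Df − Dn = 5134.6 − 3183.2 ≈ 1951.4 mm.
Setup B: H = 90²/(2×0.076) + 90 ≈ 53379.5 mm; DoF = Df − Dn = 21215.6 − 11842.2 ≈ 9373.4 mm.
Ratio = 9373.4 / 1951.4 ≈ 4.80.

4.80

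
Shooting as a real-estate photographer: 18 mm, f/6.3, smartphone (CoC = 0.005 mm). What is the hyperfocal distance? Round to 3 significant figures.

Hyperfocal distance H = f²/(N·c) + f = 18²/(6.3 × 0.005) + 18 = 324/0.0315 + 18 ≈ 10303.7 mm ≈ 10.3 m.

10.3 m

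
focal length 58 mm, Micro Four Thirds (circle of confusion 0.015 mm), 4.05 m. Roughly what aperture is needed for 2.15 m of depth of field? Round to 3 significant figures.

f/14

Write h = H − f = f²/(N·c). The thin-lens limits are Dn = s·h/(h + (s−f)) and Df = s·h/(h − (s−f)), so DoF = Df − Dn = 2·s·(s−f)·h / (h² − (s−f)²).
That is a quadratic in h: DoF·h² − 2·s·(s−f)·h − DoF·(s−f)² = 0 ⇒ h = (s−f)·(s + √(s² + DoF²)) / DoF = 3992 × (4050 + √(4050² + 2150²)) / 2150 = 3992 × (4050 + 4585.30) / 2150 ≈ 16034 mm.
Then N = f²/(c·h) = 58² / (0.015 × 16034) = 3364 / 240.50 ≈ 14.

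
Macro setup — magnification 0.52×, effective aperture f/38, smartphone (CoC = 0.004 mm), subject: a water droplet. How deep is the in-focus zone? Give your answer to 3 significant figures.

At magnification m, DoF ≈ 2·N_eff·c/m² = 2 × 38 × 0.004 / 0.52² = 0.304 / 0.2704 ≈ 1.12 mm.

1.12 mm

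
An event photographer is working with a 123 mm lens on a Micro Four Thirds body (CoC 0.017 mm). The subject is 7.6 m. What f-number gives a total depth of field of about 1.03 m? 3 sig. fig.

f/8.03

Write h = H − f = f²/(N·c). The thin-lens limits are Dn = s·h/(h + (s−f)) and Df = s·h/(h − (s−f)), so DoF = Df − Dn = 2·s·(s−f)·h / (h² − (s−f)²).
That is a quadratic in h: DoF·h² − 2·s·(s−f)·h − DoF·(s−f)² = 0 ⇒ h = (s−f)·(s + √(s² + DoF²)) / DoF = 7477 × (7600 + √(7600² + 1030²)) / 1030 = 7477 × (7600 + 7669.48) / 1030 ≈ 110845 mm.
Then N = f²/(c·h) = 123² / (0.017 × 110845) = 15129 / 1884.4 ≈ 8.03.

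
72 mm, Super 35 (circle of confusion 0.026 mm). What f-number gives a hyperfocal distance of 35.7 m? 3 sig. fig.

Rearrange H = f²/(N·c) + f for N: N = f² / ((H − f)·c).
N = 72² / ((35700 − 72) × 0.026) = 5184 / 926.3 ≈ 5.60.

f/5.60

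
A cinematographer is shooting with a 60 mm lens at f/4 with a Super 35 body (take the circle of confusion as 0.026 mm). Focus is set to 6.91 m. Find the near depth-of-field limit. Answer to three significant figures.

Hyperfocal distance H = f²/(N·c) + f = 60²/(4 × 0.026) + 60 = 3600/0.104 + 60 ≈ 34675.4 mm ≈ 34.68 m.
Near limit Dn = s·(H − f)/(H + s − 2f) = 6910 × (34675.4 − 60) / (34675.4 + 6910 − 2 × 60) = 6910 × 34615.4 / 41465.4 ≈ 5768.5 mm ≈ 5.77 m.

5.77 m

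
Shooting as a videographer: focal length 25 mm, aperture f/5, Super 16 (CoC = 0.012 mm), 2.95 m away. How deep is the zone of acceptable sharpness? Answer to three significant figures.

1.80 m

Hyperfocal distance H = f²/(N·c) + f = 25²/(5 × 0.012) + 25 = 625/0.06 + 25 ≈ 10441.7 mm ≈ 10.44 m.
Near limit Dn = s·(H − f)/(H + s − 2f) = 2950 × (10441.7 − 25) / (10441.7 + 2950 − 2 × 25) = 2950 × 10416.7 / 13341.7 ≈ 2303.2 mm.
Far limit Df = s·(H − f)/(H − s) = 2950 × (10441.7 − 25) / (10441.7 − 2950) = 2950 × 10416.7 / 7491.7 ≈ 4101.8 mm.
Depth of field = Df − Dn = 4101.8 − 2303.2 ≈ 1798.6 mm ≈ 1.80 m.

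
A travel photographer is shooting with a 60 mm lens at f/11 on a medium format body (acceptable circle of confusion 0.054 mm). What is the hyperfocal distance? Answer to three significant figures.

Hyperfocal distance H = f²/(N·c) + f = 60²/(11 × 0.054) + 60 = 3600/0.594 + 60 ≈ 6120.6 mm ≈ 6.12 m.

6.12 m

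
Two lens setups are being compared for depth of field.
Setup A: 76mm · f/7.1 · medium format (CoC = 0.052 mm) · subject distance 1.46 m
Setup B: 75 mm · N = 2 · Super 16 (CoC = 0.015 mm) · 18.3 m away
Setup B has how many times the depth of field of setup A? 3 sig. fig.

13.8

Setup A: H = 76²/(7.1×0.052) + 76 ≈ 15720.6 mm; DoF = Df − Dn = 1601.69 − 1341.34 ≈ 260.35 mm.
Setup B: H = 75²/(2×0.015) + 75 ≈ 187575.0 mm; DoF = Df − Dn = 20270.3 − 16678.8 ≈ 3591.5 mm.
Ratio = 3591.5 / 260.35 ≈ 13.8.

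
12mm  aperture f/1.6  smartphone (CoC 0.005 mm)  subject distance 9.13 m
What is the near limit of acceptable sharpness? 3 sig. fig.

6.06 m

Hyperfocal distance H = f²/(N·c) + f = 12²/(1.6 × 0.005) + 12 = 144/0.008 + 12 ≈ 18012.0 mm ≈ 18.01 m.
Near limit Dn = s·(H − f)/(H + s − 2f) = 9130 × (18012.0 − 12) / (18012.0 + 9130 − 2 × 12) = 9130 × 18000.0 / 27118.0 ≈ 6060.2 mm ≈ 6.06 m.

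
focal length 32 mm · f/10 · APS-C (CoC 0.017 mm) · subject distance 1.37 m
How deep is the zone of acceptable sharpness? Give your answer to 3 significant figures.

Hyperfocal distance H = f²/(N·c) + f = 32²/(10 × 0.017) + 32 = 1024/0.17 + 32 ≈ 6055.5 mm ≈ 6.056 m.
Near limit Dn = s·(H − f)/(H + s − 2f) = 1370 × (6055.5 − 32) / (6055.5 + 1370 − 2 × 32) = 1370 × 6023.5 / 7361.5 ≈ 1120.99 mm.
Far limit Df = s·(H − f)/(H − s) = 1370 × (6055.5 − 32) / (6055.5 − 1370) = 1370 × 6023.5 / 4685.5 ≈ 1761.22 mm.
Depth of field = Df − Dn = 1761.22 − 1120.99 ≈ 640.23 mm ≈ 0.640 m.

0.640 m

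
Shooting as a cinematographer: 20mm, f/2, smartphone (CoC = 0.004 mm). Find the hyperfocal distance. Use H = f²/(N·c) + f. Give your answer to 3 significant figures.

50.0 m

Hyperfocal distance H = f²/(N·c) + f = 20²/(2 × 0.004) + 20 = 400/0.008 + 20 ≈ 50020.0 mm ≈ 50.0 m.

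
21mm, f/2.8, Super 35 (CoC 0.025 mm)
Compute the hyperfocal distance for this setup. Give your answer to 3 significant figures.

6.32 m

Hyperfocal distance H = f²/(N·c) + f = 21²/(2.8 × 0.025) + 21 = 441/0.07 + 21 ≈ 6321.0 mm ≈ 6.32 m.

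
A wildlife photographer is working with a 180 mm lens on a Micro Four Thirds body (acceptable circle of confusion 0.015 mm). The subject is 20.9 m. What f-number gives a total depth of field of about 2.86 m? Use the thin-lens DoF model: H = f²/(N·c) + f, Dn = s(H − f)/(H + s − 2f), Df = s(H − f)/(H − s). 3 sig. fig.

f/7.10

Write h = H − f = f²/(N·c). The thin-lens limits are Dn = s·h/(h + (s−f)) and Df = s·h/(h − (s−f)), so DoF = Df − Dn = 2·s·(s−f)·h / (h² − (s−f)²).
That is a quadratic in h: DoF·h² − 2·s·(s−f)·h − DoF·(s−f)² = 0 ⇒ h = (s−f)·(s + √(s² + DoF²)) / DoF = 20720 × (20900 + √(20900² + 2860²)) / 2860 = 20720 × (20900 + 21094.8) / 2860 ≈ 304242 mm.
Then N = f²/(c·h) = 180² / (0.015 × 304242) = 32400 / 4563.6 ≈ 7.10.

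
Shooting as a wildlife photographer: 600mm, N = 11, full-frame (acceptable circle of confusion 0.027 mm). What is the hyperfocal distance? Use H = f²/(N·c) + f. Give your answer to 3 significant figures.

1210 m

Hyperfocal distance H = f²/(N·c) + f = 600²/(11 × 0.027) + 600 = 360000/0.297 + 600 ≈ 1212721.2 mm ≈ 1210 m.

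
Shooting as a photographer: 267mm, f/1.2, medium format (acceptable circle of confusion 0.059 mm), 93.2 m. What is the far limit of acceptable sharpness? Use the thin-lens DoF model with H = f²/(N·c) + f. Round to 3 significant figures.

103 m

Hyperfocal distance H = f²/(N·c) + f = 267²/(1.2 × 0.059) + 267 = 71289/0.0708 + 267 ≈ 1007173.8 mm ≈ 1007 m.
Far limit Df = s·(H − f)/(H − s) = 93200 × (1007173.8 − 267) / (1007173.8 − 93200) = 93200 × 1006906.8 / 913973.8 ≈ 102677 mm ≈ 103 m.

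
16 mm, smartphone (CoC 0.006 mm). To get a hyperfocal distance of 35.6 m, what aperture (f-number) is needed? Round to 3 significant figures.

f/1.20

Rearrange H = f²/(N·c) + f for N: N = f² / ((H − f)·c).
N = 16² / ((35600 − 16) × 0.006) = 256 / 213.5 ≈ 1.20.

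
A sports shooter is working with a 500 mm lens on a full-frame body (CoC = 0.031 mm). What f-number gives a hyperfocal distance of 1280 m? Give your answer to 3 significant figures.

f/6.30

Rearrange H = f²/(N·c) + f for N: N = f² / ((H − f)·c).
N = 500² / ((1280000 − 500) × 0.031) = 250000 / 39664 ≈ 6.30.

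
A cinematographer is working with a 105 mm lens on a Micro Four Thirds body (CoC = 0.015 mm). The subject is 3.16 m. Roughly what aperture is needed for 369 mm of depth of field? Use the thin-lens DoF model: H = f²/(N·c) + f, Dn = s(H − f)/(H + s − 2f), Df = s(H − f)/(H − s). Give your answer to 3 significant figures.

Write h = H − f = f²/(N·c). The thin-lens limits are Dn = s·h/(h + (s−f)) and Df = s·h/(h − (s−f)), so DoF = Df − Dn = 2·s·(s−f)·h / (h² − (s−f)²).
That is a quadratic in h: DoF·h² − 2·s·(s−f)·h − DoF·(s−f)² = 0 ⇒ h = (s−f)·(s + √(s² + DoF²)) / DoF = 3055 × (3160 + √(3160² + 369²)) / 369 = 3055 × (3160 + 3181.47) / 369 ≈ 52502 mm.
Then N = f²/(c·h) = 105² / (0.015 × 52502) = 11025 / 787.53 ≈ 14.

f/14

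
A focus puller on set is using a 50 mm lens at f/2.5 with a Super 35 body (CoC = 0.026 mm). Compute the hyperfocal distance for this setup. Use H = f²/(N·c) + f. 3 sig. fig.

38.5 m

Hyperfocal distance H = f²/(N·c) + f = 50²/(2.5 × 0.026) + 50 = 2500/0.065 + 50 ≈ 38511.5 mm ≈ 38.5 m.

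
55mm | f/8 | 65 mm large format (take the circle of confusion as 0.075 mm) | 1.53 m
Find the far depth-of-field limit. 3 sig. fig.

2.16 m

Hyperfocal distance H = f²/(N·c) + f = 55²/(8 × 0.075) + 55 = 3025/0.6 + 55 ≈ 5096.7 mm ≈ 5.097 m.
Far limit Df = s·(H − f)/(H − s) = 1530 × (5096.7 − 55) / (5096.7 − 1530) = 1530 × 5041.7 / 3566.7 ≈ 2162.7 mm ≈ 2.16 m.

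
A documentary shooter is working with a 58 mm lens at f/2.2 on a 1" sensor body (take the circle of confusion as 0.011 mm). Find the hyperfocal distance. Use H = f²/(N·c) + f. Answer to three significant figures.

139 m

Hyperfocal distance H = f²/(N·c) + f = 58²/(2.2 × 0.011) + 58 = 3364/0.0242 + 58 ≈ 139066.3 mm ≈ 139 m.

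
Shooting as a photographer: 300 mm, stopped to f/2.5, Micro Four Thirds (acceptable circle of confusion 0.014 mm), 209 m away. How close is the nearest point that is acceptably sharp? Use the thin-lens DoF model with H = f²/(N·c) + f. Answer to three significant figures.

193 m

Hyperfocal distance H = f²/(N·c) + f = 300²/(2.5 × 0.014) + 300 = 90000/0.035 + 300 ≈ 2571728.6 mm ≈ 2572 m.
Near limit Dn = s·(H − f)/(H + s − 2f) = 209000 × (2571728.6 − 300) / (2571728.6 + 209000 − 2 × 300) = 209000 × 2571428.6 / 2780128.6 ≈ 193311 mm ≈ 193 m.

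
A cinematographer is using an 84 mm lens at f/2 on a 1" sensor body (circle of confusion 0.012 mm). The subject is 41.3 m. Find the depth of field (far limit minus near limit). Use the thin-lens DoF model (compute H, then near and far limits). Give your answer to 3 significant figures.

Hyperfocal distance H = f²/(N·c) + f = 84²/(2 × 0.012) + 84 = 7056/0.024 + 84 ≈ 294084.0 mm ≈ 294.1 m.
Near limit Dn = s·(H − f)/(H + s − 2f) = 41300 × (294084.0 − 84) / (294084.0 + 41300 − 2 × 84) = 41300 × 294000.0 / 335216.0 ≈ 36222 mm.
Far limit Df = s·(H − f)/(H − s) = 41300 × (294084.0 − 84) / (294084.0 − 41300) = 41300 × 294000.0 / 252784.0 ≈ 48034 mm.
Depth of field = Df − Dn = 48034 − 36222 ≈ 11812 mm ≈ 11.8 m.

11.8 m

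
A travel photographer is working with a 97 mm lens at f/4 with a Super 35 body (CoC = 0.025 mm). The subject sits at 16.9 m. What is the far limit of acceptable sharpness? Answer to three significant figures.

Hyperfocal distance H = f²/(N·c) + f = 97²/(4 × 0.025) + 97 = 9409/0.1 + 97 ≈ 94187.0 mm ≈ 94.19 m.
Far limit Df = s·(H − f)/(H − s) = 16900 × (94187.0 − 97) / (94187.0 − 16900) = 16900 × 94090.0 / 77287.0 ≈ 20574 mm ≈ 20.6 m.

20.6 m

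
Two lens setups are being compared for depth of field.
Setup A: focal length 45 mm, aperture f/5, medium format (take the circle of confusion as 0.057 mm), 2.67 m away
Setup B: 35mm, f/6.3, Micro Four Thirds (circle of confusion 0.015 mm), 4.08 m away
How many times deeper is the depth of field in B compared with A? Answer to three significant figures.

Setup A: H = 45²/(5×0.057) + 45 ≈ 7150.3 mm; DoF = Df − Dn = 4234.4 − 1949.7 ≈ 2284.7 mm.
Setup B: H = 35²/(6.3×0.015) + 35 ≈ 12998.0 mm; DoF = Df − Dn = 5930.6 − 3109.7 ≈ 2820.9 mm.
Ratio = 2820.9 / 2284.7 ≈ 1.23.

1.23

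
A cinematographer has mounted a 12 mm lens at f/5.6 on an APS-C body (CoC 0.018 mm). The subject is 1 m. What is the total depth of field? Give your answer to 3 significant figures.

2.65 m

Hyperfocal distance H = f²/(N·c) + f = 12²/(5.6 × 0.018) + 12 = 144/0.1008 + 12 ≈ 1440.6 mm ≈ 1.441 m.
Near limit Dn = s·(H − f)/(H + s − 2f) = 1000 × (1440.6 − 12) / (1440.6 + 1000 − 2 × 12) = 1000 × 1428.6 / 2416.6 ≈ 591.2 mm.
Far limit Df = s·(H − f)/(H − s) = 1000 × (1440.6 − 12) / (1440.6 − 1000) = 1000 × 1428.6 / 440.6 ≈ 3242.5 mm.
Depth of field = Df − Dn = 3242.5 − 591.2 ≈ 2651.3 mm ≈ 2.65 m.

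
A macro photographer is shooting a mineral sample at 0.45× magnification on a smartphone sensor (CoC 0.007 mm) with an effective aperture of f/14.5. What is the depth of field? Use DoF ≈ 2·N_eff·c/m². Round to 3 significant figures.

At magnification m, DoF ≈ 2·N_eff·c/m² = 2 × 14.5 × 0.007 / 0.45² = 0.203 / 0.2025 ≈ 1 mm.

1.00 mm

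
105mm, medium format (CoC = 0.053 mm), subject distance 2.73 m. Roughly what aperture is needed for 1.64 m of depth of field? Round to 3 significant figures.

f/22

Write h = H − f = f²/(N·c). The thin-lens limits are Dn = s·h/(h + (s−f)) and Df = s·h/(h − (s−f)), so DoF = Df − Dn = 2·s·(s−f)·h / (h² − (s−f)²).
That is a quadratic in h: DoF·h² − 2·s·(s−f)·h − DoF·(s−f)² = 0 ⇒ h = (s−f)·(s + √(s² + DoF²)) / DoF = 2625 × (2730 + √(2730² + 1640²)) / 1640 = 2625 × (2730 + 3184.73) / 1640 ≈ 9467.2 mm.
Then N = f²/(c·h) = 105² / (0.053 × 9467.2) = 11025 / 501.76 ≈ 22.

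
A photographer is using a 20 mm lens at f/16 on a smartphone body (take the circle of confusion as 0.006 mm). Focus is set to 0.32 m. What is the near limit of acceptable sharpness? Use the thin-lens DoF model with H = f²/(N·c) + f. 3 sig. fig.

Hyperfocal distance H = f²/(N·c) + f = 20²/(16 × 0.006) + 20 = 400/0.096 + 20 ≈ 4186.7 mm ≈ 4.187 m.
Near limit Dn = s·(H − f)/(H + s − 2f) = 320 × (4186.7 − 20) / (4186.7 + 320 − 2 × 20) = 320 × 4166.7 / 4466.7 ≈ 298.51 mm.

299 mm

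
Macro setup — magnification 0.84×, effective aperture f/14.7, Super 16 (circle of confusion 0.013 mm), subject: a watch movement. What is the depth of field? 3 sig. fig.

0.542 mm

At magnification m, DoF ≈ 2·N_eff·c/m² = 2 × 14.7 × 0.013 / 0.84² = 0.3822 / 0.7056 ≈ 0.542 mm.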